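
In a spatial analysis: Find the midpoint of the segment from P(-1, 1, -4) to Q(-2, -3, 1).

M = ((x₁+x₂)/2, (y₁+y₂)/2, (z₁+z₂)/2)
  = ((-1 - 2)/2, (1 - 3)/2, (-4 + 1)/2)
  = (-3/2, -2/2, -3/2)
  = (-1.5, -1, -1.5)

(-1.5, -1, -1.5)


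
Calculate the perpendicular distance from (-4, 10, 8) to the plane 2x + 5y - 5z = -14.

distance = |a·x₀ + b·y₀ + c·z₀ - d| / √(a² + b² + c²)
  = |2·(-4) + 5·10 + (-5)·8 - (-14)| / √(2² + 5² + (-5)²)
  = |-8 + 50 - 40 + 14| / √(4 + 25 + 25)
  = |16| / √54
  = 16 / 7.348
  ≈ 2.177

2.177


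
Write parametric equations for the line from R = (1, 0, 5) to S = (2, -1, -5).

Direction vector d = S - R = (2 - 1, -1 + 0, -5 - 5) = (1, -1, -10)
Parametric form r = R + t·d:
x = 1 + t, y = 0 - t, z = 5 - 10t

x = 1 + t, y = 0 - t, z = 5 - 10t


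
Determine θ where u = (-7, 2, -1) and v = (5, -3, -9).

u·v = (-7)·5 + 2·(-3) + (-1)·(-9) = -35 - 6 + 9 = -32
|u| = √((-7)² + 2² + (-1)²) = √54 ≈ 7.348
|v| = √(5² + (-3)² + (-9)²) = √115 ≈ 10.72
cos θ = (u·v)/(|u||v|) = -32/(7.348·10.72) ≈ -0.4061
θ = arccos(-0.4061) ≈ 114°

114°


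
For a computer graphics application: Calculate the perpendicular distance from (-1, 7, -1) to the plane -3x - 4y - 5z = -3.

distance = |a·x₀ + b·y₀ + c·z₀ - d| / √(a² + b² + c²)
  = |(-3)·(-1) + (-4)·7 + (-5)·(-1) - (-3)| / √((-3)² + (-4)² + (-5)²)
  = |3 - 28 + 5 + 3| / √(9 + 16 + 25)
  = |-17| / √50
  = 17 / 7.071
  ≈ 2.404

2.404


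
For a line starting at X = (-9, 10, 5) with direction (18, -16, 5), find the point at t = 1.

P(t) = X + t·d
  = (-9 + 18·1, 10 + (-16)·1, 5 + 5·1)
  = (-9 + 18, 10 - 16, 5 + 5)
  = (9, -6, 10)

(9, -6, 10)


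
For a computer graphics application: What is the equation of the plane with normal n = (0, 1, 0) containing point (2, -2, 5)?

The plane through P with normal n = (a, b, c) satisfies n·(r - P) = 0,
i.e. ax + by + cz = a·x₀ + b·y₀ + c·z₀.
d = 0·2 + 1·(-2) + 0·5
  = 0 - 2 + 0
  = -2
Equation: y = -2

y = -2


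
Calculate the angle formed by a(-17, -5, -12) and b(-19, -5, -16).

a·b = (-17)·(-19) + (-5)·(-5) + (-12)·(-16) = 323 + 25 + 192 = 540
|a| = √((-17)² + (-5)² + (-12)²) = √458 ≈ 21.4
|b| = √((-19)² + (-5)² + (-16)²) = √642 ≈ 25.34
cos θ = (a·b)/(|a||b|) = 540/(21.4·25.34) ≈ 0.9958
θ = arccos(0.9958) ≈ 5.222°

5.222°


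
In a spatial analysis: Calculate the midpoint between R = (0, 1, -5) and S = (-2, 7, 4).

M = ((x₁+x₂)/2, (y₁+y₂)/2, (z₁+z₂)/2)
  = ((0 - 2)/2, (1 + 7)/2, (-5 + 4)/2)
  = (-2/2, 8/2, -1/2)
  = (-1, 4, -0.5)

(-1, 4, -0.5)


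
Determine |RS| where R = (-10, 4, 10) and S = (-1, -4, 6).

d = √[(x₂-x₁)² + (y₂-y₁)² + (z₂-z₁)²]
  = √[9² + (-8)² + (-4)²]
  = √[81 + 64 + 16]
  = √161
  ≈ 12.69

12.69


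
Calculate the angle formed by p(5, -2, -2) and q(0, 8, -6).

p·q = 5·0 + (-2)·8 + (-2)·(-6) = 0 - 16 + 12 = -4
|p| = √(5² + (-2)² + (-2)²) = √33 ≈ 5.745
|q| = √(0² + 8² + (-6)²) = √100 ≈ 10
cos θ = (p·q)/(|p||q|) = -4/(5.745·10) ≈ -0.06963
θ = arccos(-0.06963) ≈ 93.99°

93.99°


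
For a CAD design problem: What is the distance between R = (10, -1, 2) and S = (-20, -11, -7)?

d = √[(x₂-x₁)² + (y₂-y₁)² + (z₂-z₁)²]
  = √[(-30)² + (-10)² + (-9)²]
  = √[900 + 100 + 81]
  = √1081
  ≈ 32.88

32.88


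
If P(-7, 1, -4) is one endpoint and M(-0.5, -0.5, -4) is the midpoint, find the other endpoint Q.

Q = 2M - P
  = (2·(-0.5) - (-7), 2·(-0.5) - 1, 2·(-4) - (-4))
  = (-1 + 7, -1 - 1, -8 + 4)
  = (6, -2, -4)

(6, -2, -4)


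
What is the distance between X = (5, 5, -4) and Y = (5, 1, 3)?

d = √[(x₂-x₁)² + (y₂-y₁)² + (z₂-z₁)²]
  = √[0² + (-4)² + 7²]
  = √[0 + 16 + 49]
  = √65
  ≈ 8.062

8.062


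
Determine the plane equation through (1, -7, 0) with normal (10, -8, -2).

The plane through P with normal n = (a, b, c) satisfies n·(r - P) = 0,
i.e. ax + by + cz = a·x₀ + b·y₀ + c·z₀.
d = 10·1 + (-8)·(-7) + (-2)·0
  = 10 + 56 + 0
  = 66
Equation: 10x - 8y - 2z = 66

10x - 8y - 2z = 66


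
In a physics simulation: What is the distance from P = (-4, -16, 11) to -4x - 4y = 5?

distance = |a·x₀ + b·y₀ + c·z₀ - d| / √(a² + b² + c²)
  = |(-4)·(-4) + (-4)·(-16) + 0·11 - 5| / √((-4)² + (-4)² + 0²)
  = |16 + 64 + 0 - 5| / √(16 + 16 + 0)
  = |75| / √32
  = 75 / 5.657
  ≈ 13.26

13.26


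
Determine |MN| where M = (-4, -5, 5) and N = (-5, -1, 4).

d = √[(x₂-x₁)² + (y₂-y₁)² + (z₂-z₁)²]
  = √[(-1)² + 4² + (-1)²]
  = √[1 + 16 + 1]
  = √18
  ≈ 4.243

4.243


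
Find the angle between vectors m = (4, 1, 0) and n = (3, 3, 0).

m·n = 4·3 + 1·3 + 0·0 = 12 + 3 + 0 = 15
|m| = √(4² + 1² + 0²) = √17 ≈ 4.123
|n| = √(3² + 3² + 0²) = √18 ≈ 4.243
cos θ = (m·n)/(|m||n|) = 15/(4.123·4.243) ≈ 0.8575
θ = arccos(0.8575) ≈ 30.96°

30.96°


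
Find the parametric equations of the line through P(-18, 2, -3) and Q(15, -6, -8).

Direction vector d = Q - P = (15 + 18, -6 - 2, -8 + 3) = (33, -8, -5)
Parametric form r = P + t·d:
x = -18 + 33t, y = 2 - 8t, z = -3 - 5t

x = -18 + 33t, y = 2 - 8t, z = -3 - 5t


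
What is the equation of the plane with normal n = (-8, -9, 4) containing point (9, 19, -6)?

The plane through P with normal n = (a, b, c) satisfies n·(r - P) = 0,
i.e. ax + by + cz = a·x₀ + b·y₀ + c·z₀.
d = (-8)·9 + (-9)·19 + 4·(-6)
  = -72 - 171 - 24
  = -267
Equation: -8x - 9y + 4z = -267

-8x - 9y + 4z = -267


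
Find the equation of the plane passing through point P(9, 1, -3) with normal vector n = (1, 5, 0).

The plane through P with normal n = (a, b, c) satisfies n·(r - P) = 0,
i.e. ax + by + cz = a·x₀ + b·y₀ + c·z₀.
d = 1·9 + 5·1 + 0·(-3)
  = 9 + 5 + 0
  = 14
Equation: x + 5y = 14

x + 5y = 14


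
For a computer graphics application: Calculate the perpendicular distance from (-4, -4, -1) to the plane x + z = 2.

distance = |a·x₀ + b·y₀ + c·z₀ - d| / √(a² + b² + c²)
  = |1·(-4) + 0·(-4) + 1·(-1) - 2| / √(1² + 0² + 1²)
  = |-4 + 0 - 1 - 2| / √(1 + 0 + 1)
  = |-7| / √2
  = 7 / 1.414
  ≈ 4.95

4.95


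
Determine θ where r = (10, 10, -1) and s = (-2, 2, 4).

r·s = 10·(-2) + 10·2 + (-1)·4 = -20 + 20 - 4 = -4
|r| = √(10² + 10² + (-1)²) = √201 ≈ 14.18
|s| = √((-2)² + 2² + 4²) = √24 ≈ 4.899
cos θ = (r·s)/(|r||s|) = -4/(14.18·4.899) ≈ -0.05759
θ = arccos(-0.05759) ≈ 93.3°

93.3°


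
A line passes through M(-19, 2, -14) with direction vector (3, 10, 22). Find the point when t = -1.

P(t) = M + t·d
  = (-19 + 3·(-1), 2 + 10·(-1), -14 + 22·(-1))
  = (-19 - 3, 2 - 10, -14 - 22)
  = (-22, -8, -36)

(-22, -8, -36)


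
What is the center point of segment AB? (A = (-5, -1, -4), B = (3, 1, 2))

M = ((x₁+x₂)/2, (y₁+y₂)/2, (z₁+z₂)/2)
  = ((-5 + 3)/2, (-1 + 1)/2, (-4 + 2)/2)
  = (-2/2, 0/2, -2/2)
  = (-1, 0, -1)

(-1, 0, -1)


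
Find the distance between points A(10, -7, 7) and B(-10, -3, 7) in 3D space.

d = √[(x₂-x₁)² + (y₂-y₁)² + (z₂-z₁)²]
  = √[(-20)² + 4² + 0²]
  = √[400 + 16 + 0]
  = √416
  ≈ 20.4

20.4


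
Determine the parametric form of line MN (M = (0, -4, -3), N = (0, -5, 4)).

Direction vector d = N - M = (0 + 0, -5 + 4, 4 + 3) = (0, -1, 7)
Parametric form r = M + t·d:
x = 0, y = -4 - t, z = -3 + 7t

x = 0, y = -4 - t, z = -3 + 7t


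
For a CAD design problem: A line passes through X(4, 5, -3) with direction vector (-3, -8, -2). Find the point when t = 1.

P(t) = X + t·d
  = (4 + (-3)·1, 5 + (-8)·1, -3 + (-2)·1)
  = (4 - 3, 5 - 8, -3 - 2)
  = (1, -3, -5)

(1, -3, -5)


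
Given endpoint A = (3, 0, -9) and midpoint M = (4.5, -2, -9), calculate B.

B = 2M - A
  = (2·4.5 - 3, 2·(-2) - 0, 2·(-9) - (-9))
  = (9 - 3, -4 + 0, -18 + 9)
  = (6, -4, -9)

(6, -4, -9)


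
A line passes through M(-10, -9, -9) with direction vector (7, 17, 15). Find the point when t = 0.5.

P(t) = M + t·d
  = (-10 + 7·0.5, -9 + 17·0.5, -9 + 15·0.5)
  = (-10 + 3.5, -9 + 8.5, -9 + 7.5)
  = (-6.5, -0.5, -1.5)

(-6.5, -0.5, -1.5)


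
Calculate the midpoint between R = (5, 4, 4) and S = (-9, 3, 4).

M = ((x₁+x₂)/2, (y₁+y₂)/2, (z₁+z₂)/2)
  = ((5 - 9)/2, (4 + 3)/2, (4 + 4)/2)
  = (-4/2, 7/2, 8/2)
  = (-2, 3.5, 4)

(-2, 3.5, 4)


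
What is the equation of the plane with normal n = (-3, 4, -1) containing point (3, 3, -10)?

The plane through P with normal n = (a, b, c) satisfies n·(r - P) = 0,
i.e. ax + by + cz = a·x₀ + b·y₀ + c·z₀.
d = (-3)·3 + 4·3 + (-1)·(-10)
  = -9 + 12 + 10
  = 13
Equation: -3x + 4y - z = 13

-3x + 4y - z = 13


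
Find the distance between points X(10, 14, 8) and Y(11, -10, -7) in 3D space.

d = √[(x₂-x₁)² + (y₂-y₁)² + (z₂-z₁)²]
  = √[1² + (-24)² + (-15)²]
  = √[1 + 576 + 225]
  = √802
  ≈ 28.32

28.32


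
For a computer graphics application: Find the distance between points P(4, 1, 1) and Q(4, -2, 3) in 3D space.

d = √[(x₂-x₁)² + (y₂-y₁)² + (z₂-z₁)²]
  = √[0² + (-3)² + 2²]
  = √[0 + 9 + 4]
  = √13
  ≈ 3.606

3.606


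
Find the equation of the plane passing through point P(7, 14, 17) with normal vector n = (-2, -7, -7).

The plane through P with normal n = (a, b, c) satisfies n·(r - P) = 0,
i.e. ax + by + cz = a·x₀ + b·y₀ + c·z₀.
d = (-2)·7 + (-7)·14 + (-7)·17
  = -14 - 98 - 119
  = -231
Equation: -2x - 7y - 7z = -231

-2x - 7y - 7z = -231


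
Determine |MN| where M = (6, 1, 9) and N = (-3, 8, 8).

d = √[(x₂-x₁)² + (y₂-y₁)² + (z₂-z₁)²]
  = √[(-9)² + 7² + (-1)²]
  = √[81 + 49 + 1]
  = √131
  ≈ 11.45

11.45


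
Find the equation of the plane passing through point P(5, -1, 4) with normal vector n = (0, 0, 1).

The plane through P with normal n = (a, b, c) satisfies n·(r - P) = 0,
i.e. ax + by + cz = a·x₀ + b·y₀ + c·z₀.
d = 0·5 + 0·(-1) + 1·4
  = 0 + 0 + 4
  = 4
Equation: z = 4

z = 4


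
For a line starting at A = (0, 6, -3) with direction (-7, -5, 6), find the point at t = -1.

P(t) = A + t·d
  = (0 + (-7)·(-1), 6 + (-5)·(-1), -3 + 6·(-1))
  = (0 + 7, 6 + 5, -3 - 6)
  = (7, 11, -9)

(7, 11, -9)


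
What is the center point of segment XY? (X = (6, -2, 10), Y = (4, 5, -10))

M = ((x₁+x₂)/2, (y₁+y₂)/2, (z₁+z₂)/2)
  = ((6 + 4)/2, (-2 + 5)/2, (10 - 10)/2)
  = (10/2, 3/2, 0/2)
  = (5, 1.5, 0)

(5, 1.5, 0)


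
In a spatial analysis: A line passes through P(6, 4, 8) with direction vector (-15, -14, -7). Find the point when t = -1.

P(t) = P + t·d
  = (6 + (-15)·(-1), 4 + (-14)·(-1), 8 + (-7)·(-1))
  = (6 + 15, 4 + 14, 8 + 7)
  = (21, 18, 15)

(21, 18, 15)


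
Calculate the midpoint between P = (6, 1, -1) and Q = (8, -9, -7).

M = ((x₁+x₂)/2, (y₁+y₂)/2, (z₁+z₂)/2)
  = ((6 + 8)/2, (1 - 9)/2, (-1 - 7)/2)
  = (14/2, -8/2, -8/2)
  = (7, -4, -4)

(7, -4, -4)


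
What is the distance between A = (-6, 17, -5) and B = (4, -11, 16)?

d = √[(x₂-x₁)² + (y₂-y₁)² + (z₂-z₁)²]
  = √[10² + (-28)² + 21²]
  = √[100 + 784 + 441]
  = √1325
  ≈ 36.4

36.4


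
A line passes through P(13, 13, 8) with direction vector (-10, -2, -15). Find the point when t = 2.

P(t) = P + t·d
  = (13 + (-10)·2, 13 + (-2)·2, 8 + (-15)·2)
  = (13 - 20, 13 - 4, 8 - 30)
  = (-7, 9, -22)

(-7, 9, -22)


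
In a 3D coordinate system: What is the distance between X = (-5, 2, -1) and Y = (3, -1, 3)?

d = √[(x₂-x₁)² + (y₂-y₁)² + (z₂-z₁)²]
  = √[8² + (-3)² + 4²]
  = √[64 + 9 + 16]
  = √89
  ≈ 9.434

9.434


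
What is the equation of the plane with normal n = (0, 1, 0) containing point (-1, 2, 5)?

The plane through P with normal n = (a, b, c) satisfies n·(r - P) = 0,
i.e. ax + by + cz = a·x₀ + b·y₀ + c·z₀.
d = 0·(-1) + 1·2 + 0·5
  = 0 + 2 + 0
  = 2
Equation: y = 2

y = 2


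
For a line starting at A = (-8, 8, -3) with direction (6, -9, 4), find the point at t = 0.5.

P(t) = A + t·d
  = (-8 + 6·0.5, 8 + (-9)·0.5, -3 + 4·0.5)
  = (-8 + 3, 8 - 4.5, -3 + 2)
  = (-5, 3.5, -1)

(-5, 3.5, -1)


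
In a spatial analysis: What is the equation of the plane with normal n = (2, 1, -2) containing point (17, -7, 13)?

The plane through P with normal n = (a, b, c) satisfies n·(r - P) = 0,
i.e. ax + by + cz = a·x₀ + b·y₀ + c·z₀.
d = 2·17 + 1·(-7) + (-2)·13
  = 34 - 7 - 26
  = 1
Equation: 2x + y - 2z = 1

2x + y - 2z = 1


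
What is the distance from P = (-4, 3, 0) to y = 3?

distance = |a·x₀ + b·y₀ + c·z₀ - d| / √(a² + b² + c²)
  = |0·(-4) + 1·3 + 0·0 - 3| / √(0² + 1² + 0²)
  = |0 + 3 + 0 - 3| / √(0 + 1 + 0)
  = |0| / √1
  = 0 / 1
  ≈ 0

0


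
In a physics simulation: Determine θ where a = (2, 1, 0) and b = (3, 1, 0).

a·b = 2·3 + 1·1 + 0·0 = 6 + 1 + 0 = 7
|a| = √(2² + 1² + 0²) = √5 ≈ 2.236
|b| = √(3² + 1² + 0²) = √10 ≈ 3.162
cos θ = (a·b)/(|a||b|) = 7/(2.236·3.162) ≈ 0.9899
θ = arccos(0.9899) ≈ 8.13°

8.13°


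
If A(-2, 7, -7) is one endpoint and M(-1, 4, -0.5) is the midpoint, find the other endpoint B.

B = 2M - A
  = (2·(-1) - (-2), 2·4 - 7, 2·(-0.5) - (-7))
  = (-2 + 2, 8 - 7, -1 + 7)
  = (0, 1, 6)

(0, 1, 6)


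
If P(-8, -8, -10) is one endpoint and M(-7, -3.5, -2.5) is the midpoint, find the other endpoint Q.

Q = 2M - P
  = (2·(-7) - (-8), 2·(-3.5) - (-8), 2·(-2.5) - (-10))
  = (-14 + 8, -7 + 8, -5 + 10)
  = (-6, 1, 5)

(-6, 1, 5)


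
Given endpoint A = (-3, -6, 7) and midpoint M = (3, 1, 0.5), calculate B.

B = 2M - A
  = (2·3 - (-3), 2·1 - (-6), 2·0.5 - 7)
  = (6 + 3, 2 + 6, 1 - 7)
  = (9, 8, -6)

(9, 8, -6)


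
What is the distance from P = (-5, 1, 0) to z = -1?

distance = |a·x₀ + b·y₀ + c·z₀ - d| / √(a² + b² + c²)
  = |0·(-5) + 0·1 + 1·0 - (-1)| / √(0² + 0² + 1²)
  = |0 + 0 + 0 + 1| / √(0 + 0 + 1)
  = |1| / √1
  = 1 / 1
  ≈ 1

1


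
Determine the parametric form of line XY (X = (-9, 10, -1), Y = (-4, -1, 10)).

Direction vector d = Y - X = (-4 + 9, -1 - 10, 10 + 1) = (5, -11, 11)
Parametric form r = X + t·d:
x = -9 + 5t, y = 10 - 11t, z = -1 + 11t

x = -9 + 5t, y = 10 - 11t, z = -1 + 11t


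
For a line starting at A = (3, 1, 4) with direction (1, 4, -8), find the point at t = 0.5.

P(t) = A + t·d
  = (3 + 1·0.5, 1 + 4·0.5, 4 + (-8)·0.5)
  = (3 + 0.5, 1 + 2, 4 - 4)
  = (3.5, 3, 0)

(3.5, 3, 0)


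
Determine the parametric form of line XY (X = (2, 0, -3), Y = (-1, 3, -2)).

Direction vector d = Y - X = (-1 - 2, 3 + 0, -2 + 3) = (-3, 3, 1)
Parametric form r = X + t·d:
x = 2 - 3t, y = 0 + 3t, z = -3 + t

x = 2 - 3t, y = 0 + 3t, z = -3 + t


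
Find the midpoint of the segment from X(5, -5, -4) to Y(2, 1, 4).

M = ((x₁+x₂)/2, (y₁+y₂)/2, (z₁+z₂)/2)
  = ((5 + 2)/2, (-5 + 1)/2, (-4 + 4)/2)
  = (7/2, -4/2, 0/2)
  = (3.5, -2, 0)

(3.5, -2, 0)


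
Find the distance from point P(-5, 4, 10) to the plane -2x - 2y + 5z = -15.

distance = |a·x₀ + b·y₀ + c·z₀ - d| / √(a² + b² + c²)
  = |(-2)·(-5) + (-2)·4 + 5·10 - (-15)| / √((-2)² + (-2)² + 5²)
  = |10 - 8 + 50 + 15| / √(4 + 4 + 25)
  = |67| / √33
  = 67 / 5.745
  ≈ 11.66

11.66


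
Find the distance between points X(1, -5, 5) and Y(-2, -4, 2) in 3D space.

d = √[(x₂-x₁)² + (y₂-y₁)² + (z₂-z₁)²]
  = √[(-3)² + 1² + (-3)²]
  = √[9 + 1 + 9]
  = √19
  ≈ 4.359

4.359


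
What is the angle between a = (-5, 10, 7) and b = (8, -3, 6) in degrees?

a·b = (-5)·8 + 10·(-3) + 7·6 = -40 - 30 + 42 = -28
|a| = √((-5)² + 10² + 7²) = √174 ≈ 13.19
|b| = √(8² + (-3)² + 6²) = √109 ≈ 10.44
cos θ = (a·b)/(|a||b|) = -28/(13.19·10.44) ≈ -0.2033
θ = arccos(-0.2033) ≈ 101.7°

101.7°


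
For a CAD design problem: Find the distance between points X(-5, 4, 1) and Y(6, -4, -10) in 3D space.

d = √[(x₂-x₁)² + (y₂-y₁)² + (z₂-z₁)²]
  = √[11² + (-8)² + (-11)²]
  = √[121 + 64 + 121]
  = √306
  ≈ 17.49

17.49


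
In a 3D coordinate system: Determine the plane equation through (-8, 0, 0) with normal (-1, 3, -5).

The plane through P with normal n = (a, b, c) satisfies n·(r - P) = 0,
i.e. ax + by + cz = a·x₀ + b·y₀ + c·z₀.
d = (-1)·(-8) + 3·0 + (-5)·0
  = 8 + 0 + 0
  = 8
Equation: -x + 3y - 5z = 8

-x + 3y - 5z = 8


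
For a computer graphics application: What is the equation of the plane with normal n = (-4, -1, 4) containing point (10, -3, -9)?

The plane through P with normal n = (a, b, c) satisfies n·(r - P) = 0,
i.e. ax + by + cz = a·x₀ + b·y₀ + c·z₀.
d = (-4)·10 + (-1)·(-3) + 4·(-9)
  = -40 + 3 - 36
  = -73
Equation: -4x - y + 4z = -73

-4x - y + 4z = -73


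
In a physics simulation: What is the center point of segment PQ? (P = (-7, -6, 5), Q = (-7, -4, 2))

M = ((x₁+x₂)/2, (y₁+y₂)/2, (z₁+z₂)/2)
  = ((-7 - 7)/2, (-6 - 4)/2, (5 + 2)/2)
  = (-14/2, -10/2, 7/2)
  = (-7, -5, 3.5)

(-7, -5, 3.5)


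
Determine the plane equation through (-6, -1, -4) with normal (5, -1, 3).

The plane through P with normal n = (a, b, c) satisfies n·(r - P) = 0,
i.e. ax + by + cz = a·x₀ + b·y₀ + c·z₀.
d = 5·(-6) + (-1)·(-1) + 3·(-4)
  = -30 + 1 - 12
  = -41
Equation: 5x - y + 3z = -41

5x - y + 3z = -41


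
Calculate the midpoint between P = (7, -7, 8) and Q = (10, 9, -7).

M = ((x₁+x₂)/2, (y₁+y₂)/2, (z₁+z₂)/2)
  = ((7 + 10)/2, (-7 + 9)/2, (8 - 7)/2)
  = (17/2, 2/2, 1/2)
  = (8.5, 1, 0.5)

(8.5, 1, 0.5)


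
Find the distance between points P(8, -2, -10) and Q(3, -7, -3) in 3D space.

d = √[(x₂-x₁)² + (y₂-y₁)² + (z₂-z₁)²]
  = √[(-5)² + (-5)² + 7²]
  = √[25 + 25 + 49]
  = √99
  ≈ 9.95

9.95


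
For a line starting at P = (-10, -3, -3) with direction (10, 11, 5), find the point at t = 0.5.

P(t) = P + t·d
  = (-10 + 10·0.5, -3 + 11·0.5, -3 + 5·0.5)
  = (-10 + 5, -3 + 5.5, -3 + 2.5)
  = (-5, 2.5, -0.5)

(-5, 2.5, -0.5)


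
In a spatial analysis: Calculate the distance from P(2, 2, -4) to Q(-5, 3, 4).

d = √[(x₂-x₁)² + (y₂-y₁)² + (z₂-z₁)²]
  = √[(-7)² + 1² + 8²]
  = √[49 + 1 + 64]
  = √114
  ≈ 10.68

10.68


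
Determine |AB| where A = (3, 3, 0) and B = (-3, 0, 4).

d = √[(x₂-x₁)² + (y₂-y₁)² + (z₂-z₁)²]
  = √[(-6)² + (-3)² + 4²]
  = √[36 + 9 + 16]
  = √61
  ≈ 7.81

7.81


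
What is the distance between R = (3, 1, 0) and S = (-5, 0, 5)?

d = √[(x₂-x₁)² + (y₂-y₁)² + (z₂-z₁)²]
  = √[(-8)² + (-1)² + 5²]
  = √[64 + 1 + 25]
  = √90
  ≈ 9.487

9.487


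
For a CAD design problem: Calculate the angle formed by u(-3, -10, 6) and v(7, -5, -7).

u·v = (-3)·7 + (-10)·(-5) + 6·(-7) = -21 + 50 - 42 = -13
|u| = √((-3)² + (-10)² + 6²) = √145 ≈ 12.04
|v| = √(7² + (-5)² + (-7)²) = √123 ≈ 11.09
cos θ = (u·v)/(|u||v|) = -13/(12.04·11.09) ≈ -0.09734
θ = arccos(-0.09734) ≈ 95.59°

95.59°


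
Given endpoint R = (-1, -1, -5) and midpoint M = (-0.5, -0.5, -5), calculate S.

S = 2M - R
  = (2·(-0.5) - (-1), 2·(-0.5) - (-1), 2·(-5) - (-5))
  = (-1 + 1, -1 + 1, -10 + 5)
  = (0, 0, -5)

(0, 0, -5)


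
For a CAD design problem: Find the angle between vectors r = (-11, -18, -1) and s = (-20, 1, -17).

r·s = (-11)·(-20) + (-18)·1 + (-1)·(-17) = 220 - 18 + 17 = 219
|r| = √((-11)² + (-18)² + (-1)²) = √446 ≈ 21.12
|s| = √((-20)² + 1² + (-17)²) = √690 ≈ 26.27
cos θ = (r·s)/(|r||s|) = 219/(21.12·26.27) ≈ 0.3948
θ = arccos(0.3948) ≈ 66.75°

66.75°


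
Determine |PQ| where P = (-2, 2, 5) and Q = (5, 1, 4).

d = √[(x₂-x₁)² + (y₂-y₁)² + (z₂-z₁)²]
  = √[7² + (-1)² + (-1)²]
  = √[49 + 1 + 1]
  = √51
  ≈ 7.141

7.141


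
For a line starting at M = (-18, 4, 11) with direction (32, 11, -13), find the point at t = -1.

P(t) = M + t·d
  = (-18 + 32·(-1), 4 + 11·(-1), 11 + (-13)·(-1))
  = (-18 - 32, 4 - 11, 11 + 13)
  = (-50, -7, 24)

(-50, -7, 24)


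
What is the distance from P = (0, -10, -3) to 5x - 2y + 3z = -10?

distance = |a·x₀ + b·y₀ + c·z₀ - d| / √(a² + b² + c²)
  = |5·0 + (-2)·(-10) + 3·(-3) - (-10)| / √(5² + (-2)² + 3²)
  = |0 + 20 - 9 + 10| / √(25 + 4 + 9)
  = |21| / √38
  = 21 / 6.164
  ≈ 3.407

3.407


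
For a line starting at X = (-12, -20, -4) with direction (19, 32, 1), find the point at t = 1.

P(t) = X + t·d
  = (-12 + 19·1, -20 + 32·1, -4 + 1·1)
  = (-12 + 19, -20 + 32, -4 + 1)
  = (7, 12, -3)

(7, 12, -3)


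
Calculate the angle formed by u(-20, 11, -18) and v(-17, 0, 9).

u·v = (-20)·(-17) + 11·0 + (-18)·9 = 340 + 0 - 162 = 178
|u| = √((-20)² + 11² + (-18)²) = √845 ≈ 29.07
|v| = √((-17)² + 0² + 9²) = √370 ≈ 19.24
cos θ = (u·v)/(|u||v|) = 178/(29.07·19.24) ≈ 0.3183
θ = arccos(0.3183) ≈ 71.44°

71.44°


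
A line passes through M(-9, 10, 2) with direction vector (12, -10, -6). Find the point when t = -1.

P(t) = M + t·d
  = (-9 + 12·(-1), 10 + (-10)·(-1), 2 + (-6)·(-1))
  = (-9 - 12, 10 + 10, 2 + 6)
  = (-21, 20, 8)

(-21, 20, 8)


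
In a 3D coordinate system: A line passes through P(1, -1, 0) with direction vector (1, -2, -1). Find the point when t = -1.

P(t) = P + t·d
  = (1 + 1·(-1), -1 + (-2)·(-1), 0 + (-1)·(-1))
  = (1 - 1, -1 + 2, 0 + 1)
  = (0, 1, 1)

(0, 1, 1)


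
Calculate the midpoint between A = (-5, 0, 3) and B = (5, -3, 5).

M = ((x₁+x₂)/2, (y₁+y₂)/2, (z₁+z₂)/2)
  = ((-5 + 5)/2, (0 - 3)/2, (3 + 5)/2)
  = (0/2, -3/2, 8/2)
  = (0, -1.5, 4)

(0, -1.5, 4)


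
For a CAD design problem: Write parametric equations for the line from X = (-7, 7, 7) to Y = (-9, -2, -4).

Direction vector d = Y - X = (-9 + 7, -2 - 7, -4 - 7) = (-2, -9, -11)
Parametric form r = X + t·d:
x = -7 - 2t, y = 7 - 9t, z = 7 - 11t

x = -7 - 2t, y = 7 - 9t, z = 7 - 11t


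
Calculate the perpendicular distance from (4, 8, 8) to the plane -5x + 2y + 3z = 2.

distance = |a·x₀ + b·y₀ + c·z₀ - d| / √(a² + b² + c²)
  = |(-5)·4 + 2·8 + 3·8 - 2| / √((-5)² + 2² + 3²)
  = |-20 + 16 + 24 - 2| / √(25 + 4 + 9)
  = |18| / √38
  = 18 / 6.164
  ≈ 2.92

2.92


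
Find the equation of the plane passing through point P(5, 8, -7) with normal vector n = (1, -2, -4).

The plane through P with normal n = (a, b, c) satisfies n·(r - P) = 0,
i.e. ax + by + cz = a·x₀ + b·y₀ + c·z₀.
d = 1·5 + (-2)·8 + (-4)·(-7)
  = 5 - 16 + 28
  = 17
Equation: x - 2y - 4z = 17

x - 2y - 4z = 17


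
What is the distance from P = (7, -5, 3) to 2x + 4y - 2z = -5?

distance = |a·x₀ + b·y₀ + c·z₀ - d| / √(a² + b² + c²)
  = |2·7 + 4·(-5) + (-2)·3 - (-5)| / √(2² + 4² + (-2)²)
  = |14 - 20 - 6 + 5| / √(4 + 16 + 4)
  = |-7| / √24
  = 7 / 4.899
  ≈ 1.429

1.429


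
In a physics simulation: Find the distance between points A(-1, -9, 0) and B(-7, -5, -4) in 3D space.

d = √[(x₂-x₁)² + (y₂-y₁)² + (z₂-z₁)²]
  = √[(-6)² + 4² + (-4)²]
  = √[36 + 16 + 16]
  = √68
  ≈ 8.246

8.246


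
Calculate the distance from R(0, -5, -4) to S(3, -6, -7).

d = √[(x₂-x₁)² + (y₂-y₁)² + (z₂-z₁)²]
  = √[3² + (-1)² + (-3)²]
  = √[9 + 1 + 9]
  = √19
  ≈ 4.359

4.359


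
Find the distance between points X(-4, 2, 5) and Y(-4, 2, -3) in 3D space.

d = √[(x₂-x₁)² + (y₂-y₁)² + (z₂-z₁)²]
  = √[0² + 0² + (-8)²]
  = √[0 + 0 + 64]
  = √64
  ≈ 8

8


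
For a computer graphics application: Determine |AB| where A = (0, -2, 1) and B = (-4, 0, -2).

d = √[(x₂-x₁)² + (y₂-y₁)² + (z₂-z₁)²]
  = √[(-4)² + 2² + (-3)²]
  = √[16 + 4 + 9]
  = √29
  ≈ 5.385

5.385


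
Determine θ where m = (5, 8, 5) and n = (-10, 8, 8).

m·n = 5·(-10) + 8·8 + 5·8 = -50 + 64 + 40 = 54
|m| = √(5² + 8² + 5²) = √114 ≈ 10.68
|n| = √((-10)² + 8² + 8²) = √228 ≈ 15.1
cos θ = (m·n)/(|m||n|) = 54/(10.68·15.1) ≈ 0.3349
θ = arccos(0.3349) ≈ 70.43°

70.43°


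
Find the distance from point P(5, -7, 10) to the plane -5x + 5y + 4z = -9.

distance = |a·x₀ + b·y₀ + c·z₀ - d| / √(a² + b² + c²)
  = |(-5)·5 + 5·(-7) + 4·10 - (-9)| / √((-5)² + 5² + 4²)
  = |-25 - 35 + 40 + 9| / √(25 + 25 + 16)
  = |-11| / √66
  = 11 / 8.124
  ≈ 1.354

1.354


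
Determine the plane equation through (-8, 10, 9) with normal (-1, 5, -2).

The plane through P with normal n = (a, b, c) satisfies n·(r - P) = 0,
i.e. ax + by + cz = a·x₀ + b·y₀ + c·z₀.
d = (-1)·(-8) + 5·10 + (-2)·9
  = 8 + 50 - 18
  = 40
Equation: -x + 5y - 2z = 40

-x + 5y - 2z = 40


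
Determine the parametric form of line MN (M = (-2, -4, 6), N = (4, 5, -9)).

Direction vector d = N - M = (4 + 2, 5 + 4, -9 - 6) = (6, 9, -15)
Parametric form r = M + t·d:
x = -2 + 6t, y = -4 + 9t, z = 6 - 15t

x = -2 + 6t, y = -4 + 9t, z = 6 - 15t


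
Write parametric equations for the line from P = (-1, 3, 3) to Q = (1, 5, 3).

Direction vector d = Q - P = (1 + 1, 5 - 3, 3 - 3) = (2, 2, 0)
Parametric form r = P + t·d:
x = -1 + 2t, y = 3 + 2t, z = 3

x = -1 + 2t, y = 3 + 2t, z = 3


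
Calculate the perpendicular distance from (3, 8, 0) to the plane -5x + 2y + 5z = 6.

distance = |a·x₀ + b·y₀ + c·z₀ - d| / √(a² + b² + c²)
  = |(-5)·3 + 2·8 + 5·0 - 6| / √((-5)² + 2² + 5²)
  = |-15 + 16 + 0 - 6| / √(25 + 4 + 25)
  = |-5| / √54
  = 5 / 7.348
  ≈ 0.6804

0.6804


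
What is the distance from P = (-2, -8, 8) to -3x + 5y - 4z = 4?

distance = |a·x₀ + b·y₀ + c·z₀ - d| / √(a² + b² + c²)
  = |(-3)·(-2) + 5·(-8) + (-4)·8 - 4| / √((-3)² + 5² + (-4)²)
  = |6 - 40 - 32 - 4| / √(9 + 25 + 16)
  = |-70| / √50
  = 70 / 7.071
  ≈ 9.899

9.899


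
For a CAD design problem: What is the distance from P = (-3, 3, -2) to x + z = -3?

distance = |a·x₀ + b·y₀ + c·z₀ - d| / √(a² + b² + c²)
  = |1·(-3) + 0·3 + 1·(-2) - (-3)| / √(1² + 0² + 1²)
  = |-3 + 0 - 2 + 3| / √(1 + 0 + 1)
  = |-2| / √2
  = 2 / 1.414
  ≈ 1.414

1.414


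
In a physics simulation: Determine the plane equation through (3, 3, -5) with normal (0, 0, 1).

The plane through P with normal n = (a, b, c) satisfies n·(r - P) = 0,
i.e. ax + by + cz = a·x₀ + b·y₀ + c·z₀.
d = 0·3 + 0·3 + 1·(-5)
  = 0 + 0 - 5
  = -5
Equation: z = -5

z = -5


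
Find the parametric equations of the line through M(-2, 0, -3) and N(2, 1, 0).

Direction vector d = N - M = (2 + 2, 1 + 0, 0 + 3) = (4, 1, 3)
Parametric form r = M + t·d:
x = -2 + 4t, y = 0 + t, z = -3 + 3t

x = -2 + 4t, y = 0 + t, z = -3 + 3t


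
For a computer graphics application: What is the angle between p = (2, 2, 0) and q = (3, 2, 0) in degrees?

p·q = 2·3 + 2·2 + 0·0 = 6 + 4 + 0 = 10
|p| = √(2² + 2² + 0²) = √8 ≈ 2.828
|q| = √(3² + 2² + 0²) = √13 ≈ 3.606
cos θ = (p·q)/(|p||q|) = 10/(2.828·3.606) ≈ 0.9806
θ = arccos(0.9806) ≈ 11.31°

11.31°


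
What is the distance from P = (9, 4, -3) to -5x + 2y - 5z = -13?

distance = |a·x₀ + b·y₀ + c·z₀ - d| / √(a² + b² + c²)
  = |(-5)·9 + 2·4 + (-5)·(-3) - (-13)| / √((-5)² + 2² + (-5)²)
  = |-45 + 8 + 15 + 13| / √(25 + 4 + 25)
  = |-9| / √54
  = 9 / 7.348
  ≈ 1.225

1.225


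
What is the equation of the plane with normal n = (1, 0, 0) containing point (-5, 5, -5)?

The plane through P with normal n = (a, b, c) satisfies n·(r - P) = 0,
i.e. ax + by + cz = a·x₀ + b·y₀ + c·z₀.
d = 1·(-5) + 0·5 + 0·(-5)
  = -5 + 0 + 0
  = -5
Equation: x = -5

x = -5


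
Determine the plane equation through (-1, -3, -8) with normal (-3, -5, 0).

The plane through P with normal n = (a, b, c) satisfies n·(r - P) = 0,
i.e. ax + by + cz = a·x₀ + b·y₀ + c·z₀.
d = (-3)·(-1) + (-5)·(-3) + 0·(-8)
  = 3 + 15 + 0
  = 18
Equation: -3x - 5y = 18

-3x - 5y = 18


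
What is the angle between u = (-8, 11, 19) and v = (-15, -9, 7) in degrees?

u·v = (-8)·(-15) + 11·(-9) + 19·7 = 120 - 99 + 133 = 154
|u| = √((-8)² + 11² + 19²) = √546 ≈ 23.37
|v| = √((-15)² + (-9)² + 7²) = √355 ≈ 18.84
cos θ = (u·v)/(|u||v|) = 154/(23.37·18.84) ≈ 0.3498
θ = arccos(0.3498) ≈ 69.53°

69.53°


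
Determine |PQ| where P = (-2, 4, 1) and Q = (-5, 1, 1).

d = √[(x₂-x₁)² + (y₂-y₁)² + (z₂-z₁)²]
  = √[(-3)² + (-3)² + 0²]
  = √[9 + 9 + 0]
  = √18
  ≈ 4.243

4.243


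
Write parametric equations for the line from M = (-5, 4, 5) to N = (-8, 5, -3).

Direction vector d = N - M = (-8 + 5, 5 - 4, -3 - 5) = (-3, 1, -8)
Parametric form r = M + t·d:
x = -5 - 3t, y = 4 + t, z = 5 - 8t

x = -5 - 3t, y = 4 + t, z = 5 - 8t


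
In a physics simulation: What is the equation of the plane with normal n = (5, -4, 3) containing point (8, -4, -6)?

The plane through P with normal n = (a, b, c) satisfies n·(r - P) = 0,
i.e. ax + by + cz = a·x₀ + b·y₀ + c·z₀.
d = 5·8 + (-4)·(-4) + 3·(-6)
  = 40 + 16 - 18
  = 38
Equation: 5x - 4y + 3z = 38

5x - 4y + 3z = 38


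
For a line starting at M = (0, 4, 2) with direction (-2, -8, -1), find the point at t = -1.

P(t) = M + t·d
  = (0 + (-2)·(-1), 4 + (-8)·(-1), 2 + (-1)·(-1))
  = (0 + 2, 4 + 8, 2 + 1)
  = (2, 12, 3)

(2, 12, 3)


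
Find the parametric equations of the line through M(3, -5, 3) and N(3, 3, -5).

Direction vector d = N - M = (3 - 3, 3 + 5, -5 - 3) = (0, 8, -8)
Parametric form r = M + t·d:
x = 3, y = -5 + 8t, z = 3 - 8t

x = 3, y = -5 + 8t, z = 3 - 8t


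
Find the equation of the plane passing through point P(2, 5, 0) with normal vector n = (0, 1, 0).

The plane through P with normal n = (a, b, c) satisfies n·(r - P) = 0,
i.e. ax + by + cz = a·x₀ + b·y₀ + c·z₀.
d = 0·2 + 1·5 + 0·0
  = 0 + 5 + 0
  = 5
Equation: y = 5

y = 5


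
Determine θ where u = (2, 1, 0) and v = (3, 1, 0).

u·v = 2·3 + 1·1 + 0·0 = 6 + 1 + 0 = 7
|u| = √(2² + 1² + 0²) = √5 ≈ 2.236
|v| = √(3² + 1² + 0²) = √10 ≈ 3.162
cos θ = (u·v)/(|u||v|) = 7/(2.236·3.162) ≈ 0.9899
θ = arccos(0.9899) ≈ 8.13°

8.13°


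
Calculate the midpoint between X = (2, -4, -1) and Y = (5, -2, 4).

M = ((x₁+x₂)/2, (y₁+y₂)/2, (z₁+z₂)/2)
  = ((2 + 5)/2, (-4 - 2)/2, (-1 + 4)/2)
  = (7/2, -6/2, 3/2)
  = (3.5, -3, 1.5)

(3.5, -3, 1.5)


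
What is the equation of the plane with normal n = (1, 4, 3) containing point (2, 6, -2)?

The plane through P with normal n = (a, b, c) satisfies n·(r - P) = 0,
i.e. ax + by + cz = a·x₀ + b·y₀ + c·z₀.
d = 1·2 + 4·6 + 3·(-2)
  = 2 + 24 - 6
  = 20
Equation: x + 4y + 3z = 20

x + 4y + 3z = 20


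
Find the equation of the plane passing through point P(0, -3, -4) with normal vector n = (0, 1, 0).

The plane through P with normal n = (a, b, c) satisfies n·(r - P) = 0,
i.e. ax + by + cz = a·x₀ + b·y₀ + c·z₀.
d = 0·0 + 1·(-3) + 0·(-4)
  = 0 - 3 + 0
  = -3
Equation: y = -3

y = -3


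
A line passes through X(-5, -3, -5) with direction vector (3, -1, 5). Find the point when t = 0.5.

P(t) = X + t·d
  = (-5 + 3·0.5, -3 + (-1)·0.5, -5 + 5·0.5)
  = (-5 + 1.5, -3 - 0.5, -5 + 2.5)
  = (-3.5, -3.5, -2.5)

(-3.5, -3.5, -2.5)


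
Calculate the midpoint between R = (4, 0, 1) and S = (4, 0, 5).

M = ((x₁+x₂)/2, (y₁+y₂)/2, (z₁+z₂)/2)
  = ((4 + 4)/2, (0 + 0)/2, (1 + 5)/2)
  = (8/2, 0/2, 6/2)
  = (4, 0, 3)

(4, 0, 3)


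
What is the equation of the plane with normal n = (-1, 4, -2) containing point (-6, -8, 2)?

The plane through P with normal n = (a, b, c) satisfies n·(r - P) = 0,
i.e. ax + by + cz = a·x₀ + b·y₀ + c·z₀.
d = (-1)·(-6) + 4·(-8) + (-2)·2
  = 6 - 32 - 4
  = -30
Equation: -x + 4y - 2z = -30

-x + 4y - 2z = -30


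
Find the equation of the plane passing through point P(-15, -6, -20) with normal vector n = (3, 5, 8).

The plane through P with normal n = (a, b, c) satisfies n·(r - P) = 0,
i.e. ax + by + cz = a·x₀ + b·y₀ + c·z₀.
d = 3·(-15) + 5·(-6) + 8·(-20)
  = -45 - 30 - 160
  = -235
Equation: 3x + 5y + 8z = -235

3x + 5y + 8z = -235


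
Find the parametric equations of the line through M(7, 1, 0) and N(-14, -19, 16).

Direction vector d = N - M = (-14 - 7, -19 - 1, 16 + 0) = (-21, -20, 16)
Parametric form r = M + t·d:
x = 7 - 21t, y = 1 - 20t, z = 0 + 16t

x = 7 - 21t, y = 1 - 20t, z = 0 + 16t


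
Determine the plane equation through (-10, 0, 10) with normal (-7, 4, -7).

The plane through P with normal n = (a, b, c) satisfies n·(r - P) = 0,
i.e. ax + by + cz = a·x₀ + b·y₀ + c·z₀.
d = (-7)·(-10) + 4·0 + (-7)·10
  = 70 + 0 - 70
  = 0
Equation: -7x + 4y - 7z = 0

-7x + 4y - 7z = 0


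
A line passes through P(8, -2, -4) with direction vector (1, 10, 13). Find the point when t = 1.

P(t) = P + t·d
  = (8 + 1·1, -2 + 10·1, -4 + 13·1)
  = (8 + 1, -2 + 10, -4 + 13)
  = (9, 8, 9)

(9, 8, 9)


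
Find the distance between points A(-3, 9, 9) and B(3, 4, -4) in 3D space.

d = √[(x₂-x₁)² + (y₂-y₁)² + (z₂-z₁)²]
  = √[6² + (-5)² + (-13)²]
  = √[36 + 25 + 169]
  = √230
  ≈ 15.17

15.17


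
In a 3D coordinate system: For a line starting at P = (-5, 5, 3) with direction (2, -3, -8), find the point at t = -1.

P(t) = P + t·d
  = (-5 + 2·(-1), 5 + (-3)·(-1), 3 + (-8)·(-1))
  = (-5 - 2, 5 + 3, 3 + 8)
  = (-7, 8, 11)

(-7, 8, 11)


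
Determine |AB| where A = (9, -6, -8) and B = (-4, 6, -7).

d = √[(x₂-x₁)² + (y₂-y₁)² + (z₂-z₁)²]
  = √[(-13)² + 12² + 1²]
  = √[169 + 144 + 1]
  = √314
  ≈ 17.72

17.72


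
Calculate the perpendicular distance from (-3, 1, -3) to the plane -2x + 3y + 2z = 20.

distance = |a·x₀ + b·y₀ + c·z₀ - d| / √(a² + b² + c²)
  = |(-2)·(-3) + 3·1 + 2·(-3) - 20| / √((-2)² + 3² + 2²)
  = |6 + 3 - 6 - 20| / √(4 + 9 + 4)
  = |-17| / √17
  = 17 / 4.123
  ≈ 4.123

4.123


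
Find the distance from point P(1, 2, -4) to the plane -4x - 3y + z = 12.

distance = |a·x₀ + b·y₀ + c·z₀ - d| / √(a² + b² + c²)
  = |(-4)·1 + (-3)·2 + 1·(-4) - 12| / √((-4)² + (-3)² + 1²)
  = |-4 - 6 - 4 - 12| / √(16 + 9 + 1)
  = |-26| / √26
  = 26 / 5.099
  ≈ 5.099

5.099


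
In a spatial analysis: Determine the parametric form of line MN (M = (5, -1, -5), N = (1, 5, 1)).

Direction vector d = N - M = (1 - 5, 5 + 1, 1 + 5) = (-4, 6, 6)
Parametric form r = M + t·d:
x = 5 - 4t, y = -1 + 6t, z = -5 + 6t

x = 5 - 4t, y = -1 + 6t, z = -5 + 6t


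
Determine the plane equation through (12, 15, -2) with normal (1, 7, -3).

The plane through P with normal n = (a, b, c) satisfies n·(r - P) = 0,
i.e. ax + by + cz = a·x₀ + b·y₀ + c·z₀.
d = 1·12 + 7·15 + (-3)·(-2)
  = 12 + 105 + 6
  = 123
Equation: x + 7y - 3z = 123

x + 7y - 3z = 123


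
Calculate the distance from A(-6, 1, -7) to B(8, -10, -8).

d = √[(x₂-x₁)² + (y₂-y₁)² + (z₂-z₁)²]
  = √[14² + (-11)² + (-1)²]
  = √[196 + 121 + 1]
  = √318
  ≈ 17.83

17.83


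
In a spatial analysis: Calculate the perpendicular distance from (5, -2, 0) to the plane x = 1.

distance = |a·x₀ + b·y₀ + c·z₀ - d| / √(a² + b² + c²)
  = |1·5 + 0·(-2) + 0·0 - 1| / √(1² + 0² + 0²)
  = |5 + 0 + 0 - 1| / √(1 + 0 + 0)
  = |4| / √1
  = 4 / 1
  ≈ 4

4


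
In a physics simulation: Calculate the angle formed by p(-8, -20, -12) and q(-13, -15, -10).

p·q = (-8)·(-13) + (-20)·(-15) + (-12)·(-10) = 104 + 300 + 120 = 524
|p| = √((-8)² + (-20)² + (-12)²) = √608 ≈ 24.66
|q| = √((-13)² + (-15)² + (-10)²) = √494 ≈ 22.23
cos θ = (p·q)/(|p||q|) = 524/(24.66·22.23) ≈ 0.9561
θ = arccos(0.9561) ≈ 17.03°

17.03°


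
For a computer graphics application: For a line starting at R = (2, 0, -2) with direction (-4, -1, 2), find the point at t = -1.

P(t) = R + t·d
  = (2 + (-4)·(-1), 0 + (-1)·(-1), -2 + 2·(-1))
  = (2 + 4, 0 + 1, -2 - 2)
  = (6, 1, -4)

(6, 1, -4)


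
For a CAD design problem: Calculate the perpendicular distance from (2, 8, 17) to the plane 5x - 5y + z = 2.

distance = |a·x₀ + b·y₀ + c·z₀ - d| / √(a² + b² + c²)
  = |5·2 + (-5)·8 + 1·17 - 2| / √(5² + (-5)² + 1²)
  = |10 - 40 + 17 - 2| / √(25 + 25 + 1)
  = |-15| / √51
  = 15 / 7.141
  ≈ 2.1

2.1


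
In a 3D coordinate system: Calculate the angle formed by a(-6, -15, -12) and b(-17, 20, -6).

a·b = (-6)·(-17) + (-15)·20 + (-12)·(-6) = 102 - 300 + 72 = -126
|a| = √((-6)² + (-15)² + (-12)²) = √405 ≈ 20.12
|b| = √((-17)² + 20² + (-6)²) = √725 ≈ 26.93
cos θ = (a·b)/(|a||b|) = -126/(20.12·26.93) ≈ -0.2325
θ = arccos(-0.2325) ≈ 103.4°

103.4°


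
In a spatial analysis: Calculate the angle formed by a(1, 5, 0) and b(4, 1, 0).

a·b = 1·4 + 5·1 + 0·0 = 4 + 5 + 0 = 9
|a| = √(1² + 5² + 0²) = √26 ≈ 5.099
|b| = √(4² + 1² + 0²) = √17 ≈ 4.123
cos θ = (a·b)/(|a||b|) = 9/(5.099·4.123) ≈ 0.4281
θ = arccos(0.4281) ≈ 64.65°

64.65°


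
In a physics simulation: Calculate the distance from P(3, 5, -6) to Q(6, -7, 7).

d = √[(x₂-x₁)² + (y₂-y₁)² + (z₂-z₁)²]
  = √[3² + (-12)² + 13²]
  = √[9 + 144 + 169]
  = √322
  ≈ 17.94

17.94


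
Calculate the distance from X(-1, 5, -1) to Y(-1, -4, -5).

d = √[(x₂-x₁)² + (y₂-y₁)² + (z₂-z₁)²]
  = √[0² + (-9)² + (-4)²]
  = √[0 + 81 + 16]
  = √97
  ≈ 9.849

9.849


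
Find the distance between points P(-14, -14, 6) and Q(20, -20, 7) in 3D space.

d = √[(x₂-x₁)² + (y₂-y₁)² + (z₂-z₁)²]
  = √[34² + (-6)² + 1²]
  = √[1156 + 36 + 1]
  = √1193
  ≈ 34.54

34.54


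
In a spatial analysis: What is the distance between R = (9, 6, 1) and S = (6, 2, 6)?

d = √[(x₂-x₁)² + (y₂-y₁)² + (z₂-z₁)²]
  = √[(-3)² + (-4)² + 5²]
  = √[9 + 16 + 25]
  = √50
  ≈ 7.071

7.071


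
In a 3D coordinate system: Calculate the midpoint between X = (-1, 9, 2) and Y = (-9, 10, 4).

M = ((x₁+x₂)/2, (y₁+y₂)/2, (z₁+z₂)/2)
  = ((-1 - 9)/2, (9 + 10)/2, (2 + 4)/2)
  = (-10/2, 19/2, 6/2)
  = (-5, 9.5, 3)

(-5, 9.5, 3)


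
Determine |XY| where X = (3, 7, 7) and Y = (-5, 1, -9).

d = √[(x₂-x₁)² + (y₂-y₁)² + (z₂-z₁)²]
  = √[(-8)² + (-6)² + (-16)²]
  = √[64 + 36 + 256]
  = √356
  ≈ 18.87

18.87


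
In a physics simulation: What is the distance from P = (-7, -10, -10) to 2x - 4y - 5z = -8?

distance = |a·x₀ + b·y₀ + c·z₀ - d| / √(a² + b² + c²)
  = |2·(-7) + (-4)·(-10) + (-5)·(-10) - (-8)| / √(2² + (-4)² + (-5)²)
  = |-14 + 40 + 50 + 8| / √(4 + 16 + 25)
  = |84| / √45
  = 84 / 6.708
  ≈ 12.52

12.52


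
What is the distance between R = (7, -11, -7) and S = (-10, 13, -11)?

d = √[(x₂-x₁)² + (y₂-y₁)² + (z₂-z₁)²]
  = √[(-17)² + 24² + (-4)²]
  = √[289 + 576 + 16]
  = √881
  ≈ 29.68

29.68


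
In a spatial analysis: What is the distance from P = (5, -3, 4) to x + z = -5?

distance = |a·x₀ + b·y₀ + c·z₀ - d| / √(a² + b² + c²)
  = |1·5 + 0·(-3) + 1·4 - (-5)| / √(1² + 0² + 1²)
  = |5 + 0 + 4 + 5| / √(1 + 0 + 1)
  = |14| / √2
  = 14 / 1.414
  ≈ 9.899

9.899


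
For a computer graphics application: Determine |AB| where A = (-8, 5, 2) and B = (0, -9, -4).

d = √[(x₂-x₁)² + (y₂-y₁)² + (z₂-z₁)²]
  = √[8² + (-14)² + (-6)²]
  = √[64 + 196 + 36]
  = √296
  ≈ 17.2

17.2


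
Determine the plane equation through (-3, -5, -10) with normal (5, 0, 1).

The plane through P with normal n = (a, b, c) satisfies n·(r - P) = 0,
i.e. ax + by + cz = a·x₀ + b·y₀ + c·z₀.
d = 5·(-3) + 0·(-5) + 1·(-10)
  = -15 + 0 - 10
  = -25
Equation: 5x + z = -25

5x + z = -25
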